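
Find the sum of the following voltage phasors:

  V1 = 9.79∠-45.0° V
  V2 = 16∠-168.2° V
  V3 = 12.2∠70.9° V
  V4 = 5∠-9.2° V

Step 1 — Convert each phasor to rectangular form:
  V1 = 9.79·(cos(-45.0°) + j·sin(-45.0°)) = 6.923 - j6.923 V
  V2 = 16·(cos(-168.2°) + j·sin(-168.2°)) = -15.66 - j3.272 V
  V3 = 12.2·(cos(70.9°) + j·sin(70.9°)) = 3.992 + j11.53 V
  V4 = 5·(cos(-9.2°) + j·sin(-9.2°)) = 4.936 - j0.7994 V
Step 2 — Sum components: V_total = 0.1884 + j0.5345 V.
Step 3 — Convert to polar: |V_total| = 0.5667 V, ∠V_total = 70.6°.

V_total = 0.5667∠70.6° V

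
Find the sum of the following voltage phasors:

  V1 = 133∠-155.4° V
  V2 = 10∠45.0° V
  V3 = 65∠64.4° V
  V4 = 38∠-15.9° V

Step 1 — Convert each phasor to rectangular form:
  V1 = 133·(cos(-155.4°) + j·sin(-155.4°)) = -120.9 - j55.37 V
  V2 = 10·(cos(45.0°) + j·sin(45.0°)) = 7.071 + j7.071 V
  V3 = 65·(cos(64.4°) + j·sin(64.4°)) = 28.09 + j58.62 V
  V4 = 38·(cos(-15.9°) + j·sin(-15.9°)) = 36.55 - j10.41 V
Step 2 — Sum components: V_total = -49.23 - j0.08561 V.
Step 3 — Convert to polar: |V_total| = 49.23 V, ∠V_total = -179.9°.

V_total = 49.23∠-179.9° V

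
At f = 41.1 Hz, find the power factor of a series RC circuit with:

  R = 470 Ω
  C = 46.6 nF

Step 1 — Angular frequency: ω = 2π·f = 2π·41.1 = 258.2 rad/s.
Step 2 — Component impedances:
  R: Z = R = 470 Ω
  C: Z = 1/(jωC) = -j/(ω·C) = 0 - j8.31e+04 Ω
Step 3 — Series combination: Z_total = R + C = 470 - j8.31e+04 Ω = 8.31e+04∠-89.7° Ω.
Step 4 — Power factor: PF = cos(φ) = Re(Z)/|Z| = 470/8.31e+04 = 0.005656.
Step 5 — Type: Im(Z) = -8.31e+04 ⇒ leading (phase φ = -89.7°).

PF = 0.005656 (leading, φ = -89.7°)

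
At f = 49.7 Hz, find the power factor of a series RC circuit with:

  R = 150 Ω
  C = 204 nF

Step 1 — Angular frequency: ω = 2π·f = 2π·49.7 = 312.3 rad/s.
Step 2 — Component impedances:
  R: Z = R = 150 Ω
  C: Z = 1/(jωC) = -j/(ω·C) = 0 - j1.57e+04 Ω
Step 3 — Series combination: Z_total = R + C = 150 - j1.57e+04 Ω = 1.57e+04∠-89.5° Ω.
Step 4 — Power factor: PF = cos(φ) = Re(Z)/|Z| = 150/15698 = 0.009555.
Step 5 — Type: Im(Z) = -1.57e+04 ⇒ leading (phase φ = -89.5°).

PF = 0.009555 (leading, φ = -89.5°)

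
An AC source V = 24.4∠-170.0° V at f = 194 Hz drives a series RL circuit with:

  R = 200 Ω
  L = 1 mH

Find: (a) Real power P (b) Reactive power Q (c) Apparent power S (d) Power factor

Step 1 — Angular frequency: ω = 2π·f = 2π·194 = 1219 rad/s.
Step 2 — Component impedances:
  R: Z = R = 200 Ω
  L: Z = jωL = j·1219·0.001 = 0 + j1.219 Ω
Step 3 — Series combination: Z_total = R + L = 200 + j1.219 Ω = 200∠0.3° Ω.
Step 4 — Source phasor: V = 24.4∠-170.0° V = -24.03 - j4.237 V.
Step 5 — Current: I = V / Z = -0.1203 - j0.02045 A = 0.122∠-170.3° A.
Step 6 — Complex power: S = V·I* = 2.977 + j0.01814 VA.
Step 7 — Real power: P = Re(S) = 2.977 W.
Step 8 — Reactive power: Q = Im(S) = 0.01814 VAR.
Step 9 — Apparent power: |S| = 2.977 VA.
Step 10 — Power factor: PF = P/|S| = 1 (lagging).

(a) P = 2.977 W  (b) Q = 0.01814 VAR  (c) S = 2.977 VA  (d) PF = 1 (lagging)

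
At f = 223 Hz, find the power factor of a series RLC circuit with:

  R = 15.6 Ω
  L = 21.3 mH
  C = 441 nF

Step 1 — Angular frequency: ω = 2π·f = 2π·223 = 1401 rad/s.
Step 2 — Component impedances:
  R: Z = R = 15.6 Ω
  L: Z = jωL = j·1401·0.0213 = 0 + j29.84 Ω
  C: Z = 1/(jωC) = -j/(ω·C) = 0 - j1618 Ω
Step 3 — Series combination: Z_total = R + L + C = 15.6 - j1589 Ω = 1589∠-89.4° Ω.
Step 4 — Power factor: PF = cos(φ) = Re(Z)/|Z| = 15.6/1588.6 = 0.00982.
Step 5 — Type: Im(Z) = -1589 ⇒ leading (phase φ = -89.4°).

PF = 0.00982 (leading, φ = -89.4°)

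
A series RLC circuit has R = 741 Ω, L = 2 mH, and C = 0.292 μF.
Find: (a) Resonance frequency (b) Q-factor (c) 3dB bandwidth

Step 1 — Resonance: ω₀ = 1/√(LC) = 1/√(0.002·2.92e-07) = 4.138e+04 rad/s.
Step 2 — f₀ = ω₀/(2π) = 6586 Hz.
Step 3 — Series Q: Q = ω₀L/R = 4.138e+04·0.002/741 = 0.1117.
Step 4 — Bandwidth: Δω = ω₀/Q = 3.705e+05 rad/s; BW = Δω/(2π) = 5.897e+04 Hz.

(a) f₀ = 6586 Hz  (b) Q = 0.1117  (c) BW = 5.897e+04 Hz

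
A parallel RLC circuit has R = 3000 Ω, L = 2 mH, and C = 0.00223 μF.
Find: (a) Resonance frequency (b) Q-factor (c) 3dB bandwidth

Step 1 — Resonance: ω₀ = 1/√(LC) = 1/√(0.002·2.23e-09) = 4.735e+05 rad/s.
Step 2 — f₀ = ω₀/(2π) = 7.536e+04 Hz.
Step 3 — Parallel Q: Q = R/(ω₀L) = 3000/(4.735e+05·0.002) = 3.168.
Step 4 — Bandwidth: Δω = ω₀/Q = 1.495e+05 rad/s; BW = Δω/(2π) = 2.379e+04 Hz.

(a) f₀ = 7.536e+04 Hz  (b) Q = 3.168  (c) BW = 2.379e+04 Hz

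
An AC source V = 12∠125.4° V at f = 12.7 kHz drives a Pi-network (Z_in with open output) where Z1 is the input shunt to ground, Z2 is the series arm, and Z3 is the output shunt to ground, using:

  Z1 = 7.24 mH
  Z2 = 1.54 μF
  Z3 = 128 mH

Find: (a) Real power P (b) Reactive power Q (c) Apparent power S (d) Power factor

Step 1 — Angular frequency: ω = 2π·f = 2π·1.27e+04 = 7.98e+04 rad/s.
Step 2 — Component impedances:
  Z1: Z = jωL = j·7.98e+04·0.00724 = 0 + j577.7 Ω
  Z2: Z = 1/(jωC) = -j/(ω·C) = 0 - j8.138 Ω
  Z3: Z = jωL = j·7.98e+04·0.128 = 0 + j1.021e+04 Ω
Step 3 — With open output, the series arm Z2 and the output shunt Z3 appear in series to ground: Z2 + Z3 = 0 + j1.021e+04 Ω.
Step 4 — Parallel with input shunt Z1: Z_in = Z1 || (Z2 + Z3) = 0 + j546.8 Ω = 546.8∠90.0° Ω.
Step 5 — Source phasor: V = 12∠125.4° V = -6.951 + j9.782 V.
Step 6 — Current: I = V / Z = 0.01789 + j0.01271 A = 0.02195∠35.4° A.
Step 7 — Complex power: S = V·I* = 0 + j0.2634 VA.
Step 8 — Real power: P = Re(S) = 0 W.
Step 9 — Reactive power: Q = Im(S) = 0.2634 VAR.
Step 10 — Apparent power: |S| = 0.2634 VA.
Step 11 — Power factor: PF = P/|S| = 0 (lagging).

(a) P = 0 W  (b) Q = 0.2634 VAR  (c) S = 0.2634 VA  (d) PF = 0 (lagging)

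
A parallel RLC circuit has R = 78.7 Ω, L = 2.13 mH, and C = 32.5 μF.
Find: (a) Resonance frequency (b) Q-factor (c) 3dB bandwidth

Step 1 — Resonance: ω₀ = 1/√(LC) = 1/√(0.00213·3.25e-05) = 3801 rad/s.
Step 2 — f₀ = ω₀/(2π) = 604.9 Hz.
Step 3 — Parallel Q: Q = R/(ω₀L) = 78.7/(3801·0.00213) = 9.721.
Step 4 — Bandwidth: Δω = ω₀/Q = 391 rad/s; BW = Δω/(2π) = 62.22 Hz.

(a) f₀ = 604.9 Hz  (b) Q = 9.721  (c) BW = 62.22 Hz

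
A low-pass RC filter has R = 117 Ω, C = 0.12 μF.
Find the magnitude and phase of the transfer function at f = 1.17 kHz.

Step 1 — Angular frequency: ω = 2π·1170 = 7351 rad/s.
Step 2 — Transfer function: H(jω) = 1/(1 + jωRC).
Step 3 — Denominator: 1 + jωRC = 1 + j·7351·117·1.2e-07 = 1 + j0.1032.
Step 4 — H = 0.9895 - j0.1021.
Step 5 — Magnitude: |H| = 0.9947 (-0.0 dB); phase: φ = -5.9°.

|H| = 0.9947 (-0.0 dB), φ = -5.9°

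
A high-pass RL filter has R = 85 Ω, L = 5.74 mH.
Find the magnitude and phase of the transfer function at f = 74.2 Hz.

Step 1 — Angular frequency: ω = 2π·74.2 = 466.2 rad/s.
Step 2 — Transfer function: H(jω) = jωL/(R + jωL).
Step 3 — Numerator jωL = j·2.676; denominator R + jωL = 85 + j2.676.
Step 4 — H = 0.0009902 + j0.03145.
Step 5 — Magnitude: |H| = 0.03147 (-30.0 dB); phase: φ = 88.2°.

|H| = 0.03147 (-30.0 dB), φ = 88.2°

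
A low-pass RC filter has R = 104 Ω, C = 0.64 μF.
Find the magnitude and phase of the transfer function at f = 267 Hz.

Step 1 — Angular frequency: ω = 2π·267 = 1678 rad/s.
Step 2 — Transfer function: H(jω) = 1/(1 + jωRC).
Step 3 — Denominator: 1 + jωRC = 1 + j·1678·104·6.4e-07 = 1 + j0.1117.
Step 4 — H = 0.9877 - j0.1103.
Step 5 — Magnitude: |H| = 0.9938 (-0.1 dB); phase: φ = -6.4°.

|H| = 0.9938 (-0.1 dB), φ = -6.4°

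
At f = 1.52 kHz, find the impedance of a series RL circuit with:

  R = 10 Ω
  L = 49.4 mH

Step 1 — Angular frequency: ω = 2π·f = 2π·1520 = 9550 rad/s.
Step 2 — Component impedances:
  R: Z = R = 10 Ω
  L: Z = jωL = j·9550·0.0494 = 0 + j471.8 Ω
Step 3 — Series combination: Z_total = R + L = 10 + j471.8 Ω = 471.9∠88.8° Ω.

Z = 10 + j471.8 Ω = 471.9∠88.8° Ω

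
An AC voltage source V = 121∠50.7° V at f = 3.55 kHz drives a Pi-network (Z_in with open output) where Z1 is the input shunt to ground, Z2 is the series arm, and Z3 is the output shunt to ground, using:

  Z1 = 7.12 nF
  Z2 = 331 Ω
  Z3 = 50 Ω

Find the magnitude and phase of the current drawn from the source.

Step 1 — Angular frequency: ω = 2π·f = 2π·3550 = 2.231e+04 rad/s.
Step 2 — Component impedances:
  Z1: Z = 1/(jωC) = -j/(ω·C) = 0 - j6297 Ω
  Z2: Z = R = 331 Ω
  Z3: Z = R = 50 Ω
Step 3 — With open output, the series arm Z2 and the output shunt Z3 appear in series to ground: Z2 + Z3 = 381 Ω.
Step 4 — Parallel with input shunt Z1: Z_in = Z1 || (Z2 + Z3) = 379.6 - j22.97 Ω = 380.3∠-3.5° Ω.
Step 5 — Source phasor: V = 121∠50.7° V = 76.64 + j93.63 V.
Step 6 — Ohm's law: I = V / Z_total = (76.64 + j93.63) / (379.6 - j22.97) = 0.1863 + j0.2579 A.
Step 7 — Convert to polar: |I| = 0.3182 A, ∠I = 54.2°.

I = 0.3182∠54.2° A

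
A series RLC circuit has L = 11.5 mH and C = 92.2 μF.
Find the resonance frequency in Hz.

Step 1 — Resonance condition Im(Z)=0 gives ω₀ = 1/√(LC).
Step 2 — ω₀ = 1/√(0.0115·9.22e-05) = 971.1 rad/s.
Step 3 — f₀ = ω₀/(2π) = 154.6 Hz.

f₀ = 154.6 Hz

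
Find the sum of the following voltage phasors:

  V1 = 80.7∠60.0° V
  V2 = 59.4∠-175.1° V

Step 1 — Convert each phasor to rectangular form:
  V1 = 80.7·(cos(60.0°) + j·sin(60.0°)) = 40.35 + j69.89 V
  V2 = 59.4·(cos(-175.1°) + j·sin(-175.1°)) = -59.18 - j5.074 V
Step 2 — Sum components: V_total = -18.83 + j64.81 V.
Step 3 — Convert to polar: |V_total| = 67.5 V, ∠V_total = 106.2°.

V_total = 67.5∠106.2° V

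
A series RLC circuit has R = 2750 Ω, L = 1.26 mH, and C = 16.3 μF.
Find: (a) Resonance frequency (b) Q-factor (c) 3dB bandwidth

Step 1 — Resonance: ω₀ = 1/√(LC) = 1/√(0.00126·1.63e-05) = 6978 rad/s.
Step 2 — f₀ = ω₀/(2π) = 1111 Hz.
Step 3 — Series Q: Q = ω₀L/R = 6978·0.00126/2750 = 0.003197.
Step 4 — Bandwidth: Δω = ω₀/Q = 2.183e+06 rad/s; BW = Δω/(2π) = 3.474e+05 Hz.

(a) f₀ = 1111 Hz  (b) Q = 0.003197  (c) BW = 3.474e+05 Hz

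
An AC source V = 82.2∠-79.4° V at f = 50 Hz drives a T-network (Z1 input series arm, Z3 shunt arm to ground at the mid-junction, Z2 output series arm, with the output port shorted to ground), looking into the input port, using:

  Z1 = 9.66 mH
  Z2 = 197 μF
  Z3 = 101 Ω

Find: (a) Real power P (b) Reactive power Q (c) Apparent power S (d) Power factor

Step 1 — Angular frequency: ω = 2π·f = 2π·50 = 314.2 rad/s.
Step 2 — Component impedances:
  Z1: Z = jωL = j·314.2·0.00966 = 0 + j3.035 Ω
  Z2: Z = 1/(jωC) = -j/(ω·C) = 0 - j16.16 Ω
  Z3: Z = R = 101 Ω
Step 3 — With the output port shorted to ground, the output series arm Z2 runs from the junction to ground; the shunt arm Z3 also runs from the junction to ground. They appear in parallel: Z3 || Z2 = 2.52 - j15.75 Ω.
Step 4 — Series with input arm Z1: Z_in = Z1 + (Z3 || Z2) = 2.52 - j12.72 Ω = 12.97∠-78.8° Ω.
Step 5 — Source phasor: V = 82.2∠-79.4° V = 15.12 - j80.8 V.
Step 6 — Current: I = V / Z = 6.339 - j0.06725 A = 6.339∠-0.6° A.
Step 7 — Complex power: S = V·I* = 101.3 - j511.1 VA.
Step 8 — Real power: P = Re(S) = 101.3 W.
Step 9 — Reactive power: Q = Im(S) = -511.1 VAR.
Step 10 — Apparent power: |S| = 521.1 VA.
Step 11 — Power factor: PF = P/|S| = 0.1944 (leading).

(a) P = 101.3 W  (b) Q = -511.1 VAR  (c) S = 521.1 VA  (d) PF = 0.1944 (leading)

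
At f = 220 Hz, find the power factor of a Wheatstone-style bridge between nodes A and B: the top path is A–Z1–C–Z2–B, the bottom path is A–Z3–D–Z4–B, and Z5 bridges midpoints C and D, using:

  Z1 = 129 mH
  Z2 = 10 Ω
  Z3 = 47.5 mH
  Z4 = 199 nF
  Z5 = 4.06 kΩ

Step 1 — Angular frequency: ω = 2π·f = 2π·220 = 1382 rad/s.
Step 2 — Component impedances:
  Z1: Z = jωL = j·1382·0.129 = 0 + j178.3 Ω
  Z2: Z = R = 10 Ω
  Z3: Z = jωL = j·1382·0.0475 = 0 + j65.66 Ω
  Z4: Z = 1/(jωC) = -j/(ω·C) = 0 - j3635 Ω
  Z5: Z = R = 4060 Ω
Step 3 — Bridge requires nodal analysis (the Z5 bridge couples midpoints C and D, so the two paths cannot be reduced to a simple series/parallel combination). Setting node B to ground and injecting 1 A at node A, the 3-node admittance system at A, C, D solves to V_A = Z_AB = 20.04 + j187 Ω = 188.1∠83.9° Ω.
Step 4 — Power factor: PF = cos(φ) = Re(Z)/|Z| = 20.04/188.1 = 0.1065.
Step 5 — Type: Im(Z) = 187 ⇒ lagging (phase φ = 83.9°).

PF = 0.1065 (lagging, φ = 83.9°)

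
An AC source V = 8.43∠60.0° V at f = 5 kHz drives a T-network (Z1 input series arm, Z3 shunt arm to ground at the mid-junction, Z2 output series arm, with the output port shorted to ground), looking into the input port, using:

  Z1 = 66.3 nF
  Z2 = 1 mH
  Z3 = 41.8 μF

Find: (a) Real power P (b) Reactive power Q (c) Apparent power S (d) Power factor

Step 1 — Angular frequency: ω = 2π·f = 2π·5000 = 3.142e+04 rad/s.
Step 2 — Component impedances:
  Z1: Z = 1/(jωC) = -j/(ω·C) = 0 - j480.1 Ω
  Z2: Z = jωL = j·3.142e+04·0.001 = 0 + j31.42 Ω
  Z3: Z = 1/(jωC) = -j/(ω·C) = 0 - j0.7615 Ω
Step 3 — With the output port shorted to ground, the output series arm Z2 runs from the junction to ground; the shunt arm Z3 also runs from the junction to ground. They appear in parallel: Z3 || Z2 = 0 - j0.7804 Ω.
Step 4 — Series with input arm Z1: Z_in = Z1 + (Z3 || Z2) = 0 - j480.9 Ω = 480.9∠-90.0° Ω.
Step 5 — Source phasor: V = 8.43∠60.0° V = 4.215 + j7.301 V.
Step 6 — Current: I = V / Z = -0.01518 + j0.008765 A = 0.01753∠150.0° A.
Step 7 — Complex power: S = V·I* = 0 - j0.1478 VA.
Step 8 — Real power: P = Re(S) = 0 W.
Step 9 — Reactive power: Q = Im(S) = -0.1478 VAR.
Step 10 — Apparent power: |S| = 0.1478 VA.
Step 11 — Power factor: PF = P/|S| = 0 (leading).

(a) P = 0 W  (b) Q = -0.1478 VAR  (c) S = 0.1478 VA  (d) PF = 0 (leading)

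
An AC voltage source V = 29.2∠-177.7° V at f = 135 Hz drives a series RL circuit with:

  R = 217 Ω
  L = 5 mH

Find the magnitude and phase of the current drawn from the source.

Step 1 — Angular frequency: ω = 2π·f = 2π·135 = 848.2 rad/s.
Step 2 — Component impedances:
  R: Z = R = 217 Ω
  L: Z = jωL = j·848.2·0.005 = 0 + j4.241 Ω
Step 3 — Series combination: Z_total = R + L = 217 + j4.241 Ω = 217∠1.1° Ω.
Step 4 — Source phasor: V = 29.2∠-177.7° V = -29.18 - j1.172 V.
Step 5 — Ohm's law: I = V / Z_total = (-29.18 - j1.172) / (217 + j4.241) = -0.1345 - j0.002771 A.
Step 6 — Convert to polar: |I| = 0.1345 A, ∠I = -178.8°.

I = 0.1345∠-178.8° A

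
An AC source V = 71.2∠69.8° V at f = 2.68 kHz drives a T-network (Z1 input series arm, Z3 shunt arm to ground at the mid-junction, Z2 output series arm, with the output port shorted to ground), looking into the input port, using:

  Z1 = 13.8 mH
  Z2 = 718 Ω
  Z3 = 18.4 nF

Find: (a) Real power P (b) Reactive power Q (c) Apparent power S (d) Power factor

Step 1 — Angular frequency: ω = 2π·f = 2π·2680 = 1.684e+04 rad/s.
Step 2 — Component impedances:
  Z1: Z = jωL = j·1.684e+04·0.0138 = 0 + j232.4 Ω
  Z2: Z = R = 718 Ω
  Z3: Z = 1/(jωC) = -j/(ω·C) = 0 - j3228 Ω
Step 3 — With the output port shorted to ground, the output series arm Z2 runs from the junction to ground; the shunt arm Z3 also runs from the junction to ground. They appear in parallel: Z3 || Z2 = 684.1 - j152.2 Ω.
Step 4 — Series with input arm Z1: Z_in = Z1 + (Z3 || Z2) = 684.1 + j80.18 Ω = 688.8∠6.7° Ω.
Step 5 — Source phasor: V = 71.2∠69.8° V = 24.59 + j66.82 V.
Step 6 — Current: I = V / Z = 0.04674 + j0.09219 A = 0.1034∠63.1° A.
Step 7 — Complex power: S = V·I* = 7.31 + j0.8567 VA.
Step 8 — Real power: P = Re(S) = 7.31 W.
Step 9 — Reactive power: Q = Im(S) = 0.8567 VAR.
Step 10 — Apparent power: |S| = 7.36 VA.
Step 11 — Power factor: PF = P/|S| = 0.9932 (lagging).

(a) P = 7.31 W  (b) Q = 0.8567 VAR  (c) S = 7.36 VA  (d) PF = 0.9932 (lagging)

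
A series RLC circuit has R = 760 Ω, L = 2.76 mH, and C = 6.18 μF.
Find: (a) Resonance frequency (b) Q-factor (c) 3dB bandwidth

Step 1 — Resonance: ω₀ = 1/√(LC) = 1/√(0.00276·6.18e-06) = 7657 rad/s.
Step 2 — f₀ = ω₀/(2π) = 1219 Hz.
Step 3 — Series Q: Q = ω₀L/R = 7657·0.00276/760 = 0.02781.
Step 4 — Bandwidth: Δω = ω₀/Q = 2.754e+05 rad/s; BW = Δω/(2π) = 4.383e+04 Hz.

(a) f₀ = 1219 Hz  (b) Q = 0.02781  (c) BW = 4.383e+04 Hz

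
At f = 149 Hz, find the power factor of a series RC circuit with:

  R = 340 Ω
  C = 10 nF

Step 1 — Angular frequency: ω = 2π·f = 2π·149 = 936.2 rad/s.
Step 2 — Component impedances:
  R: Z = R = 340 Ω
  C: Z = 1/(jωC) = -j/(ω·C) = 0 - j1.068e+05 Ω
Step 3 — Series combination: Z_total = R + C = 340 - j1.068e+05 Ω = 1.068e+05∠-89.8° Ω.
Step 4 — Power factor: PF = cos(φ) = Re(Z)/|Z| = 340/1.0682e+05 = 0.003183.
Step 5 — Type: Im(Z) = -1.068e+05 ⇒ leading (phase φ = -89.8°).

PF = 0.003183 (leading, φ = -89.8°)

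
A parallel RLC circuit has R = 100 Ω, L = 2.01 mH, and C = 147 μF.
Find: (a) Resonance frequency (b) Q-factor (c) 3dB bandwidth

Step 1 — Resonance: ω₀ = 1/√(LC) = 1/√(0.00201·0.000147) = 1840 rad/s.
Step 2 — f₀ = ω₀/(2π) = 292.8 Hz.
Step 3 — Parallel Q: Q = R/(ω₀L) = 100/(1840·0.00201) = 27.04.
Step 4 — Bandwidth: Δω = ω₀/Q = 68.03 rad/s; BW = Δω/(2π) = 10.83 Hz.

(a) f₀ = 292.8 Hz  (b) Q = 27.04  (c) BW = 10.83 Hz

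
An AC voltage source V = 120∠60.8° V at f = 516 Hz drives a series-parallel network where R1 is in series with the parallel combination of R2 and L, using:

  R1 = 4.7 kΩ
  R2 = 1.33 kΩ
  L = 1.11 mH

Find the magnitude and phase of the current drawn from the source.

Step 1 — Angular frequency: ω = 2π·f = 2π·516 = 3242 rad/s.
Step 2 — Component impedances:
  R1: Z = R = 4700 Ω
  R2: Z = R = 1330 Ω
  L: Z = jωL = j·3242·0.00111 = 0 + j3.599 Ω
Step 3 — Parallel branch: R2 || L = 1/(1/R2 + 1/L) = 0.009738 + j3.599 Ω.
Step 4 — Series with R1: Z_total = R1 + (R2 || L) = 4700 + j3.599 Ω = 4700∠0.0° Ω.
Step 5 — Source phasor: V = 120∠60.8° V = 58.54 + j104.8 V.
Step 6 — Ohm's law: I = V / Z_total = (58.54 + j104.8) / (4700 + j3.599) = 0.01247 + j0.02228 A.
Step 7 — Convert to polar: |I| = 0.02553 A, ∠I = 60.8°.

I = 0.02553∠60.8° A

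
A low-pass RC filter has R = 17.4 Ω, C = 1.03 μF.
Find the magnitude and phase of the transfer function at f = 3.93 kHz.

Step 1 — Angular frequency: ω = 2π·3930 = 2.469e+04 rad/s.
Step 2 — Transfer function: H(jω) = 1/(1 + jωRC).
Step 3 — Denominator: 1 + jωRC = 1 + j·2.469e+04·17.4·1.03e-06 = 1 + j0.4425.
Step 4 — H = 0.8362 - j0.3701.
Step 5 — Magnitude: |H| = 0.9145 (-0.8 dB); phase: φ = -23.9°.

|H| = 0.9145 (-0.8 dB), φ = -23.9°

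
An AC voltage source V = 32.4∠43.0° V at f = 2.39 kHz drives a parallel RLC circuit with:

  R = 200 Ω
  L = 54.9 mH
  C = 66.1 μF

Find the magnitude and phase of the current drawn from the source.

Step 1 — Angular frequency: ω = 2π·f = 2π·2390 = 1.502e+04 rad/s.
Step 2 — Component impedances:
  R: Z = R = 200 Ω
  L: Z = jωL = j·1.502e+04·0.0549 = 0 + j824.4 Ω
  C: Z = 1/(jωC) = -j/(ω·C) = 0 - j1.007 Ω
Step 3 — Parallel combination: 1/Z_total = 1/R + 1/L + 1/C; Z_total = 0.005087 - j1.009 Ω = 1.009∠-89.7° Ω.
Step 4 — Source phasor: V = 32.4∠43.0° V = 23.7 + j22.1 V.
Step 5 — Ohm's law: I = V / Z_total = (23.7 + j22.1) / (0.005087 - j1.009) = -21.79 + j23.6 A.
Step 6 — Convert to polar: |I| = 32.12 A, ∠I = 132.7°.

I = 32.12∠132.7° A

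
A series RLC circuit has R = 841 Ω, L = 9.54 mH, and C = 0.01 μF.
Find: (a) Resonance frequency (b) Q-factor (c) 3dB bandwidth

Step 1 — Resonance: ω₀ = 1/√(LC) = 1/√(0.00954·1e-08) = 1.024e+05 rad/s.
Step 2 — f₀ = ω₀/(2π) = 1.629e+04 Hz.
Step 3 — Series Q: Q = ω₀L/R = 1.024e+05·0.00954/841 = 1.161.
Step 4 — Bandwidth: Δω = ω₀/Q = 8.816e+04 rad/s; BW = Δω/(2π) = 1.403e+04 Hz.

(a) f₀ = 1.629e+04 Hz  (b) Q = 1.161  (c) BW = 1.403e+04 Hz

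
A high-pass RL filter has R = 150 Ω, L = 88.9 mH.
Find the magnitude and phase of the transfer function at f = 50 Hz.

Step 1 — Angular frequency: ω = 2π·50 = 314.2 rad/s.
Step 2 — Transfer function: H(jω) = jωL/(R + jωL).
Step 3 — Numerator jωL = j·27.93; denominator R + jωL = 150 + j27.93.
Step 4 — H = 0.03351 + j0.18.
Step 5 — Magnitude: |H| = 0.183 (-14.7 dB); phase: φ = 79.5°.

|H| = 0.183 (-14.7 dB), φ = 79.5°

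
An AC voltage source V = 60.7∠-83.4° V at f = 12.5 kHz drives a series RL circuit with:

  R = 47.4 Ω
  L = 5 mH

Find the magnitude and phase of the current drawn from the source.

Step 1 — Angular frequency: ω = 2π·f = 2π·1.25e+04 = 7.854e+04 rad/s.
Step 2 — Component impedances:
  R: Z = R = 47.4 Ω
  L: Z = jωL = j·7.854e+04·0.005 = 0 + j392.7 Ω
Step 3 — Series combination: Z_total = R + L = 47.4 + j392.7 Ω = 395.5∠83.1° Ω.
Step 4 — Source phasor: V = 60.7∠-83.4° V = 6.977 - j60.3 V.
Step 5 — Ohm's law: I = V / Z_total = (6.977 - j60.3) / (47.4 + j392.7) = -0.1492 - j0.03578 A.
Step 6 — Convert to polar: |I| = 0.1535 A, ∠I = -166.5°.

I = 0.1535∠-166.5° A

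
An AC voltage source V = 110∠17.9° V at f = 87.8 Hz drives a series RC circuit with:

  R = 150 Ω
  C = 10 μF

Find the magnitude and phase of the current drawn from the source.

Step 1 — Angular frequency: ω = 2π·f = 2π·87.8 = 551.7 rad/s.
Step 2 — Component impedances:
  R: Z = R = 150 Ω
  C: Z = 1/(jωC) = -j/(ω·C) = 0 - j181.3 Ω
Step 3 — Series combination: Z_total = R + C = 150 - j181.3 Ω = 235.3∠-50.4° Ω.
Step 4 — Source phasor: V = 110∠17.9° V = 104.7 + j33.81 V.
Step 5 — Ohm's law: I = V / Z_total = (104.7 + j33.81) / (150 - j181.3) = 0.1729 + j0.4344 A.
Step 6 — Convert to polar: |I| = 0.4675 A, ∠I = 68.3°.

I = 0.4675∠68.3° A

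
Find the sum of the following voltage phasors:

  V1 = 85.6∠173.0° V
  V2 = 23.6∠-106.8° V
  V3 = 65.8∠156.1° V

Step 1 — Convert each phasor to rectangular form:
  V1 = 85.6·(cos(173.0°) + j·sin(173.0°)) = -84.96 + j10.43 V
  V2 = 23.6·(cos(-106.8°) + j·sin(-106.8°)) = -6.821 - j22.59 V
  V3 = 65.8·(cos(156.1°) + j·sin(156.1°)) = -60.16 + j26.66 V
Step 2 — Sum components: V_total = -151.9 + j14.5 V.
Step 3 — Convert to polar: |V_total| = 152.6 V, ∠V_total = 174.5°.

V_total = 152.6∠174.5° V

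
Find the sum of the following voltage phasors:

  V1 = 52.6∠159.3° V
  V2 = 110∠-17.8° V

Step 1 — Convert each phasor to rectangular form:
  V1 = 52.6·(cos(159.3°) + j·sin(159.3°)) = -49.2 + j18.59 V
  V2 = 110·(cos(-17.8°) + j·sin(-17.8°)) = 104.7 - j33.63 V
Step 2 — Sum components: V_total = 55.53 - j15.03 V.
Step 3 — Convert to polar: |V_total| = 57.53 V, ∠V_total = -15.1°.

V_total = 57.53∠-15.1° V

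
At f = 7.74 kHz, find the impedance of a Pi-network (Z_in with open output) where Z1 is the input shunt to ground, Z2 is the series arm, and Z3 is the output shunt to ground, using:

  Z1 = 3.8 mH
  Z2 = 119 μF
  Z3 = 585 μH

Step 1 — Angular frequency: ω = 2π·f = 2π·7740 = 4.863e+04 rad/s.
Step 2 — Component impedances:
  Z1: Z = jωL = j·4.863e+04·0.0038 = 0 + j184.8 Ω
  Z2: Z = 1/(jωC) = -j/(ω·C) = 0 - j0.1728 Ω
  Z3: Z = jωL = j·4.863e+04·0.000585 = 0 + j28.45 Ω
Step 3 — With open output, the series arm Z2 and the output shunt Z3 appear in series to ground: Z2 + Z3 = 0 + j28.28 Ω.
Step 4 — Parallel with input shunt Z1: Z_in = Z1 || (Z2 + Z3) = 0 + j24.52 Ω = 24.52∠90.0° Ω.

Z = 0 + j24.52 Ω = 24.52∠90.0° Ω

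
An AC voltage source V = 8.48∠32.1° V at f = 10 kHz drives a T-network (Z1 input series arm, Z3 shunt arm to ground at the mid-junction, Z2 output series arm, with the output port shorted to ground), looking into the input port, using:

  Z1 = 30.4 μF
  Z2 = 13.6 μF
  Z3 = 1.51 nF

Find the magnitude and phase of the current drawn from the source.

Step 1 — Angular frequency: ω = 2π·f = 2π·1e+04 = 6.283e+04 rad/s.
Step 2 — Component impedances:
  Z1: Z = 1/(jωC) = -j/(ω·C) = 0 - j0.5235 Ω
  Z2: Z = 1/(jωC) = -j/(ω·C) = 0 - j1.17 Ω
  Z3: Z = 1/(jωC) = -j/(ω·C) = 0 - j1.054e+04 Ω
Step 3 — With the output port shorted to ground, the output series arm Z2 runs from the junction to ground; the shunt arm Z3 also runs from the junction to ground. They appear in parallel: Z3 || Z2 = 0 - j1.17 Ω.
Step 4 — Series with input arm Z1: Z_in = Z1 + (Z3 || Z2) = 0 - j1.694 Ω = 1.694∠-90.0° Ω.
Step 5 — Source phasor: V = 8.48∠32.1° V = 7.184 + j4.506 V.
Step 6 — Ohm's law: I = V / Z_total = (7.184 + j4.506) / (0 - j1.694) = -2.661 + j4.241 A.
Step 7 — Convert to polar: |I| = 5.007 A, ∠I = 122.1°.

I = 5.007∠122.1° A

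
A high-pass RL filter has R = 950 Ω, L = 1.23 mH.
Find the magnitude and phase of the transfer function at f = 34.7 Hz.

Step 1 — Angular frequency: ω = 2π·34.7 = 218 rad/s.
Step 2 — Transfer function: H(jω) = jωL/(R + jωL).
Step 3 — Numerator jωL = j·0.2682; denominator R + jωL = 950 + j0.2682.
Step 4 — H = 7.969e-08 + j0.0002823.
Step 5 — Magnitude: |H| = 0.0002823 (-71.0 dB); phase: φ = 90.0°.

|H| = 0.0002823 (-71.0 dB), φ = 90.0°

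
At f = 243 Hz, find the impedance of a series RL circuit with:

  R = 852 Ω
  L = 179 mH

Step 1 — Angular frequency: ω = 2π·f = 2π·243 = 1527 rad/s.
Step 2 — Component impedances:
  R: Z = R = 852 Ω
  L: Z = jωL = j·1527·0.179 = 0 + j273.3 Ω
Step 3 — Series combination: Z_total = R + L = 852 + j273.3 Ω = 894.8∠17.8° Ω.

Z = 852 + j273.3 Ω = 894.8∠17.8° Ω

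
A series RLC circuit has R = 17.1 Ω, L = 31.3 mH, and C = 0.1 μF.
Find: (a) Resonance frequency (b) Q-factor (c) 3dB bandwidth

Step 1 — Resonance: ω₀ = 1/√(LC) = 1/√(0.0313·1e-07) = 1.787e+04 rad/s.
Step 2 — f₀ = ω₀/(2π) = 2845 Hz.
Step 3 — Series Q: Q = ω₀L/R = 1.787e+04·0.0313/17.1 = 32.72.
Step 4 — Bandwidth: Δω = ω₀/Q = 546.3 rad/s; BW = Δω/(2π) = 86.95 Hz.

(a) f₀ = 2845 Hz  (b) Q = 32.72  (c) BW = 86.95 Hz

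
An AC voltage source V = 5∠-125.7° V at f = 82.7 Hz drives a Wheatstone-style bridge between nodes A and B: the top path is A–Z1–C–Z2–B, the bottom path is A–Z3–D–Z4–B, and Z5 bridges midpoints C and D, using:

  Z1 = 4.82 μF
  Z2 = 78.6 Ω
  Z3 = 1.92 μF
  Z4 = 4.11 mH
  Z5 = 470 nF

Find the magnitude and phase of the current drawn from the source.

Step 1 — Angular frequency: ω = 2π·f = 2π·82.7 = 519.6 rad/s.
Step 2 — Component impedances:
  Z1: Z = 1/(jωC) = -j/(ω·C) = 0 - j399.3 Ω
  Z2: Z = R = 78.6 Ω
  Z3: Z = 1/(jωC) = -j/(ω·C) = 0 - j1002 Ω
  Z4: Z = jωL = j·519.6·0.00411 = 0 + j2.136 Ω
  Z5: Z = 1/(jωC) = -j/(ω·C) = 0 - j4095 Ω
Step 3 — Bridge requires nodal analysis (the Z5 bridge couples midpoints C and D, so the two paths cannot be reduced to a simple series/parallel combination). Setting node B to ground and injecting 1 A at node A, the 3-node admittance system at A, C, D solves to V_A = Z_AB = 39.9 - j288.4 Ω = 291.1∠-82.1° Ω.
Step 4 — Source phasor: V = 5∠-125.7° V = -2.918 - j4.06 V.
Step 5 — Ohm's law: I = V / Z_total = (-2.918 - j4.06) / (39.9 - j288.4) = 0.01244 - j0.01184 A.
Step 6 — Convert to polar: |I| = 0.01718 A, ∠I = -43.6°.

I = 0.01718∠-43.6° A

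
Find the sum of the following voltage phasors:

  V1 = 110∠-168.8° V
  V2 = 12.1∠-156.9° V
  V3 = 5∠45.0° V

Step 1 — Convert each phasor to rectangular form:
  V1 = 110·(cos(-168.8°) + j·sin(-168.8°)) = -107.9 - j21.37 V
  V2 = 12.1·(cos(-156.9°) + j·sin(-156.9°)) = -11.13 - j4.747 V
  V3 = 5·(cos(45.0°) + j·sin(45.0°)) = 3.536 + j3.536 V
Step 2 — Sum components: V_total = -115.5 - j22.58 V.
Step 3 — Convert to polar: |V_total| = 117.7 V, ∠V_total = -168.9°.

V_total = 117.7∠-168.9° V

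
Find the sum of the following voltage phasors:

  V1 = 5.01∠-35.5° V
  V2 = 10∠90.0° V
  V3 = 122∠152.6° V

Step 1 — Convert each phasor to rectangular form:
  V1 = 5.01·(cos(-35.5°) + j·sin(-35.5°)) = 4.079 - j2.909 V
  V2 = 10·(cos(90.0°) + j·sin(90.0°)) = 0 + j10 V
  V3 = 122·(cos(152.6°) + j·sin(152.6°)) = -108.3 + j56.14 V
Step 2 — Sum components: V_total = -104.2 + j63.24 V.
Step 3 — Convert to polar: |V_total| = 121.9 V, ∠V_total = 148.8°.

V_total = 121.9∠148.8° V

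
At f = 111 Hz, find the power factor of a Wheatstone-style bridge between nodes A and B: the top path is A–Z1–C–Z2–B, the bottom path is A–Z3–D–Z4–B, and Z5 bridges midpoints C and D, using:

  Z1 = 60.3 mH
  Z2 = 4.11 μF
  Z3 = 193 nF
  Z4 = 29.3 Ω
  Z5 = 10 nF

Step 1 — Angular frequency: ω = 2π·f = 2π·111 = 697.4 rad/s.
Step 2 — Component impedances:
  Z1: Z = jωL = j·697.4·0.0603 = 0 + j42.06 Ω
  Z2: Z = 1/(jωC) = -j/(ω·C) = 0 - j348.9 Ω
  Z3: Z = 1/(jωC) = -j/(ω·C) = 0 - j7429 Ω
  Z4: Z = R = 29.3 Ω
  Z5: Z = 1/(jωC) = -j/(ω·C) = 0 - j1.434e+05 Ω
Step 3 — Bridge requires nodal analysis (the Z5 bridge couples midpoints C and D, so the two paths cannot be reduced to a simple series/parallel combination). Setting node B to ground and injecting 1 A at node A, the 3-node admittance system at A, C, D solves to V_A = Z_AB = 0.0514 - j293.9 Ω = 293.9∠-90.0° Ω.
Step 4 — Power factor: PF = cos(φ) = Re(Z)/|Z| = 0.0514/293.9 = 0.0001749.
Step 5 — Type: Im(Z) = -293.9 ⇒ leading (phase φ = -90.0°).

PF = 0.0001749 (leading, φ = -90.0°)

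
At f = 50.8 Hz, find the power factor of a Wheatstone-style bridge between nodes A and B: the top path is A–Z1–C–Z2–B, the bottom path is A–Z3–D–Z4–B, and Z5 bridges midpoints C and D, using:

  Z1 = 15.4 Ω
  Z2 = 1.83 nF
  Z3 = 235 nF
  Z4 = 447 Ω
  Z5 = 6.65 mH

Step 1 — Angular frequency: ω = 2π·f = 2π·50.8 = 319.2 rad/s.
Step 2 — Component impedances:
  Z1: Z = R = 15.4 Ω
  Z2: Z = 1/(jωC) = -j/(ω·C) = 0 - j1.712e+06 Ω
  Z3: Z = 1/(jωC) = -j/(ω·C) = 0 - j1.333e+04 Ω
  Z4: Z = R = 447 Ω
  Z5: Z = jωL = j·319.2·0.00665 = 0 + j2.123 Ω
Step 3 — Bridge requires nodal analysis (the Z5 bridge couples midpoints C and D, so the two paths cannot be reduced to a simple series/parallel combination). Setting node B to ground and injecting 1 A at node A, the 3-node admittance system at A, C, D solves to V_A = Z_AB = 462.4 + j1.988 Ω = 462.4∠0.2° Ω.
Step 4 — Power factor: PF = cos(φ) = Re(Z)/|Z| = 462.4/462.4 = 1.
Step 5 — Type: Im(Z) = 1.988 ⇒ lagging (phase φ = 0.2°).

PF = 1 (lagging, φ = 0.2°)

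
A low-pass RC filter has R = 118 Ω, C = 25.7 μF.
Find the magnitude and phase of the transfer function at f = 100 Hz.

Step 1 — Angular frequency: ω = 2π·100 = 628.3 rad/s.
Step 2 — Transfer function: H(jω) = 1/(1 + jωRC).
Step 3 — Denominator: 1 + jωRC = 1 + j·628.3·118·2.57e-05 = 1 + j1.905.
Step 4 — H = 0.216 - j0.4115.
Step 5 — Magnitude: |H| = 0.4647 (-6.7 dB); phase: φ = -62.3°.

|H| = 0.4647 (-6.7 dB), φ = -62.3°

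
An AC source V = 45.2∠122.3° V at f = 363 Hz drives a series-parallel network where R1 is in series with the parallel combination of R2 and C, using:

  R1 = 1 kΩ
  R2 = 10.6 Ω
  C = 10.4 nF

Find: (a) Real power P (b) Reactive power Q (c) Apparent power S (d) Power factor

Step 1 — Angular frequency: ω = 2π·f = 2π·363 = 2281 rad/s.
Step 2 — Component impedances:
  R1: Z = R = 1000 Ω
  R2: Z = R = 10.6 Ω
  C: Z = 1/(jωC) = -j/(ω·C) = 0 - j4.216e+04 Ω
Step 3 — Parallel branch: R2 || C = 1/(1/R2 + 1/C) = 10.6 - j0.002665 Ω.
Step 4 — Series with R1: Z_total = R1 + (R2 || C) = 1011 - j0.002665 Ω = 1011∠-0.0° Ω.
Step 5 — Source phasor: V = 45.2∠122.3° V = -24.15 + j38.21 V.
Step 6 — Current: I = V / Z = -0.0239 + j0.03781 A = 0.04473∠122.3° A.
Step 7 — Complex power: S = V·I* = 2.022 - j5.332e-06 VA.
Step 8 — Real power: P = Re(S) = 2.022 W.
Step 9 — Reactive power: Q = Im(S) = -5.332e-06 VAR.
Step 10 — Apparent power: |S| = 2.022 VA.
Step 11 — Power factor: PF = P/|S| = 1 (leading).

(a) P = 2.022 W  (b) Q = -5.332e-06 VAR  (c) S = 2.022 VA  (d) PF = 1 (leading)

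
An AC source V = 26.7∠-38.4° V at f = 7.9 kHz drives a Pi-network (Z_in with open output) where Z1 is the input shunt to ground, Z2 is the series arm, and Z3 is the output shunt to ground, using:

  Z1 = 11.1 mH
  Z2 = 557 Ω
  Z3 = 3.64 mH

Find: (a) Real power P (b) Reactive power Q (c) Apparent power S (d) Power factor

Step 1 — Angular frequency: ω = 2π·f = 2π·7900 = 4.964e+04 rad/s.
Step 2 — Component impedances:
  Z1: Z = jωL = j·4.964e+04·0.0111 = 0 + j551 Ω
  Z2: Z = R = 557 Ω
  Z3: Z = jωL = j·4.964e+04·0.00364 = 0 + j180.7 Ω
Step 3 — With open output, the series arm Z2 and the output shunt Z3 appear in series to ground: Z2 + Z3 = 557 + j180.7 Ω.
Step 4 — Parallel with input shunt Z1: Z_in = Z1 || (Z2 + Z3) = 200 + j288.3 Ω = 350.9∠55.3° Ω.
Step 5 — Source phasor: V = 26.7∠-38.4° V = 20.92 - j16.58 V.
Step 6 — Current: I = V / Z = -0.004849 - j0.07594 A = 0.0761∠-93.7° A.
Step 7 — Complex power: S = V·I* = 1.158 + j1.67 VA.
Step 8 — Real power: P = Re(S) = 1.158 W.
Step 9 — Reactive power: Q = Im(S) = 1.67 VAR.
Step 10 — Apparent power: |S| = 2.032 VA.
Step 11 — Power factor: PF = P/|S| = 0.5699 (lagging).

(a) P = 1.158 W  (b) Q = 1.67 VAR  (c) S = 2.032 VA  (d) PF = 0.5699 (lagging)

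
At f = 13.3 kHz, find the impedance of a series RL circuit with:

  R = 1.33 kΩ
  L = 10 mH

Step 1 — Angular frequency: ω = 2π·f = 2π·1.33e+04 = 8.357e+04 rad/s.
Step 2 — Component impedances:
  R: Z = R = 1330 Ω
  L: Z = jωL = j·8.357e+04·0.01 = 0 + j835.7 Ω
Step 3 — Series combination: Z_total = R + L = 1330 + j835.7 Ω = 1571∠32.1° Ω.

Z = 1330 + j835.7 Ω = 1571∠32.1° Ω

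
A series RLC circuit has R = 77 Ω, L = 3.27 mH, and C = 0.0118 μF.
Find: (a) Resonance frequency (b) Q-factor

Step 1 — Resonance condition Im(Z)=0 gives ω₀ = 1/√(LC).
Step 2 — ω₀ = 1/√(0.00327·1.18e-08) = 1.61e+05 rad/s.
Step 3 — f₀ = ω₀/(2π) = 2.562e+04 Hz.
Step 4 — Series Q: Q = ω₀L/R = 1.61e+05·0.00327/77 = 6.837.

(a) f₀ = 2.562e+04 Hz  (b) Q = 6.837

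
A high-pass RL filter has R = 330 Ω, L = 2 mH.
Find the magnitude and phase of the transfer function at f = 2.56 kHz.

Step 1 — Angular frequency: ω = 2π·2560 = 1.608e+04 rad/s.
Step 2 — Transfer function: H(jω) = jωL/(R + jωL).
Step 3 — Numerator jωL = j·32.17; denominator R + jωL = 330 + j32.17.
Step 4 — H = 0.009414 + j0.09657.
Step 5 — Magnitude: |H| = 0.09702 (-20.3 dB); phase: φ = 84.4°.

|H| = 0.09702 (-20.3 dB), φ = 84.4°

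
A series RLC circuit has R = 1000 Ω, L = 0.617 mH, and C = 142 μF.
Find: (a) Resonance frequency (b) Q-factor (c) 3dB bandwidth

Step 1 — Resonance: ω₀ = 1/√(LC) = 1/√(0.000617·0.000142) = 3378 rad/s.
Step 2 — f₀ = ω₀/(2π) = 537.7 Hz.
Step 3 — Series Q: Q = ω₀L/R = 3378·0.000617/1000 = 0.002084.
Step 4 — Bandwidth: Δω = ω₀/Q = 1.621e+06 rad/s; BW = Δω/(2π) = 2.579e+05 Hz.

(a) f₀ = 537.7 Hz  (b) Q = 0.002084  (c) BW = 2.579e+05 Hz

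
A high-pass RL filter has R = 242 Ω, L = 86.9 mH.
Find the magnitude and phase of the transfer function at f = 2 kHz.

Step 1 — Angular frequency: ω = 2π·2000 = 1.257e+04 rad/s.
Step 2 — Transfer function: H(jω) = jωL/(R + jωL).
Step 3 — Numerator jωL = j·1092; denominator R + jωL = 242 + j1092.
Step 4 — H = 0.9532 + j0.2112.
Step 5 — Magnitude: |H| = 0.9763 (-0.2 dB); phase: φ = 12.5°.

|H| = 0.9763 (-0.2 dB), φ = 12.5°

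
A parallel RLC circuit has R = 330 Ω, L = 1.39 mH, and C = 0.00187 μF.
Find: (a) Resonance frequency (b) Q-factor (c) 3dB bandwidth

Step 1 — Resonance: ω₀ = 1/√(LC) = 1/√(0.00139·1.87e-09) = 6.203e+05 rad/s.
Step 2 — f₀ = ω₀/(2π) = 9.872e+04 Hz.
Step 3 — Parallel Q: Q = R/(ω₀L) = 330/(6.203e+05·0.00139) = 0.3828.
Step 4 — Bandwidth: Δω = ω₀/Q = 1.62e+06 rad/s; BW = Δω/(2π) = 2.579e+05 Hz.

(a) f₀ = 9.872e+04 Hz  (b) Q = 0.3828  (c) BW = 2.579e+05 Hz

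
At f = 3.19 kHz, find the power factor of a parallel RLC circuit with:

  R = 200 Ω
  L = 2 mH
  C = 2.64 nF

Step 1 — Angular frequency: ω = 2π·f = 2π·3190 = 2.004e+04 rad/s.
Step 2 — Component impedances:
  R: Z = R = 200 Ω
  L: Z = jωL = j·2.004e+04·0.002 = 0 + j40.09 Ω
  C: Z = 1/(jωC) = -j/(ω·C) = 0 - j1.89e+04 Ω
Step 3 — Parallel combination: 1/Z_total = 1/R + 1/L + 1/C; Z_total = 7.756 + j38.61 Ω = 39.39∠78.6° Ω.
Step 4 — Power factor: PF = cos(φ) = Re(Z)/|Z| = 7.756/39.39 = 0.1969.
Step 5 — Type: Im(Z) = 38.61 ⇒ lagging (phase φ = 78.6°).

PF = 0.1969 (lagging, φ = 78.6°)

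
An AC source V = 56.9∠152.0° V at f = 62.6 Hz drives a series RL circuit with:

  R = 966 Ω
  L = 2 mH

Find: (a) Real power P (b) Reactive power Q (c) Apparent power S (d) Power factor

Step 1 — Angular frequency: ω = 2π·f = 2π·62.6 = 393.3 rad/s.
Step 2 — Component impedances:
  R: Z = R = 966 Ω
  L: Z = jωL = j·393.3·0.002 = 0 + j0.7867 Ω
Step 3 — Series combination: Z_total = R + L = 966 + j0.7867 Ω = 966∠0.0° Ω.
Step 4 — Source phasor: V = 56.9∠152.0° V = -50.24 + j26.71 V.
Step 5 — Current: I = V / Z = -0.05199 + j0.0277 A = 0.0589∠152.0° A.
Step 6 — Complex power: S = V·I* = 3.352 + j0.002729 VA.
Step 7 — Real power: P = Re(S) = 3.352 W.
Step 8 — Reactive power: Q = Im(S) = 0.002729 VAR.
Step 9 — Apparent power: |S| = 3.352 VA.
Step 10 — Power factor: PF = P/|S| = 1 (lagging).

(a) P = 3.352 W  (b) Q = 0.002729 VAR  (c) S = 3.352 VA  (d) PF = 1 (lagging)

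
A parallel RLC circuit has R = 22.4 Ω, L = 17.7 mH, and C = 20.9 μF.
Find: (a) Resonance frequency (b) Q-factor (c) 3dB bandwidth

Step 1 — Resonance: ω₀ = 1/√(LC) = 1/√(0.0177·2.09e-05) = 1644 rad/s.
Step 2 — f₀ = ω₀/(2π) = 261.7 Hz.
Step 3 — Parallel Q: Q = R/(ω₀L) = 22.4/(1644·0.0177) = 0.7697.
Step 4 — Bandwidth: Δω = ω₀/Q = 2136 rad/s; BW = Δω/(2π) = 340 Hz.

(a) f₀ = 261.7 Hz  (b) Q = 0.7697  (c) BW = 340 Hz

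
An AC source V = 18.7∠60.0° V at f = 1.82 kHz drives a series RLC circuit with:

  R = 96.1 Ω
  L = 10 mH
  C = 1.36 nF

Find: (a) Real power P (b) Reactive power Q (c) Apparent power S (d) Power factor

Step 1 — Angular frequency: ω = 2π·f = 2π·1820 = 1.144e+04 rad/s.
Step 2 — Component impedances:
  R: Z = R = 96.1 Ω
  L: Z = jωL = j·1.144e+04·0.01 = 0 + j114.4 Ω
  C: Z = 1/(jωC) = -j/(ω·C) = 0 - j6.43e+04 Ω
Step 3 — Series combination: Z_total = R + L + C = 96.1 - j6.419e+04 Ω = 6.419e+04∠-89.9° Ω.
Step 4 — Source phasor: V = 18.7∠60.0° V = 9.35 + j16.19 V.
Step 5 — Current: I = V / Z = -0.0002521 + j0.000146 A = 0.0002913∠149.9° A.
Step 6 — Complex power: S = V·I* = 8.157e-06 - j0.005448 VA.
Step 7 — Real power: P = Re(S) = 8.157e-06 W.
Step 8 — Reactive power: Q = Im(S) = -0.005448 VAR.
Step 9 — Apparent power: |S| = 0.005448 VA.
Step 10 — Power factor: PF = P/|S| = 0.001497 (leading).

(a) P = 8.157e-06 W  (b) Q = -0.005448 VAR  (c) S = 0.005448 VA  (d) PF = 0.001497 (leading)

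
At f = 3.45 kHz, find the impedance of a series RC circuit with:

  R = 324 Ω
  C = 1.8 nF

Step 1 — Angular frequency: ω = 2π·f = 2π·3450 = 2.168e+04 rad/s.
Step 2 — Component impedances:
  R: Z = R = 324 Ω
  C: Z = 1/(jωC) = -j/(ω·C) = 0 - j2.563e+04 Ω
Step 3 — Series combination: Z_total = R + C = 324 - j2.563e+04 Ω = 2.563e+04∠-89.3° Ω.

Z = 324 - j2.563e+04 Ω = 2.563e+04∠-89.3° Ω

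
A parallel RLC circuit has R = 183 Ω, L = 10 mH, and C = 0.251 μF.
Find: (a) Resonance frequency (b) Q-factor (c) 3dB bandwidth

Step 1 — Resonance: ω₀ = 1/√(LC) = 1/√(0.01·2.51e-07) = 1.996e+04 rad/s.
Step 2 — f₀ = ω₀/(2π) = 3177 Hz.
Step 3 — Parallel Q: Q = R/(ω₀L) = 183/(1.996e+04·0.01) = 0.9168.
Step 4 — Bandwidth: Δω = ω₀/Q = 2.177e+04 rad/s; BW = Δω/(2π) = 3465 Hz.

(a) f₀ = 3177 Hz  (b) Q = 0.9168  (c) BW = 3465 Hz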